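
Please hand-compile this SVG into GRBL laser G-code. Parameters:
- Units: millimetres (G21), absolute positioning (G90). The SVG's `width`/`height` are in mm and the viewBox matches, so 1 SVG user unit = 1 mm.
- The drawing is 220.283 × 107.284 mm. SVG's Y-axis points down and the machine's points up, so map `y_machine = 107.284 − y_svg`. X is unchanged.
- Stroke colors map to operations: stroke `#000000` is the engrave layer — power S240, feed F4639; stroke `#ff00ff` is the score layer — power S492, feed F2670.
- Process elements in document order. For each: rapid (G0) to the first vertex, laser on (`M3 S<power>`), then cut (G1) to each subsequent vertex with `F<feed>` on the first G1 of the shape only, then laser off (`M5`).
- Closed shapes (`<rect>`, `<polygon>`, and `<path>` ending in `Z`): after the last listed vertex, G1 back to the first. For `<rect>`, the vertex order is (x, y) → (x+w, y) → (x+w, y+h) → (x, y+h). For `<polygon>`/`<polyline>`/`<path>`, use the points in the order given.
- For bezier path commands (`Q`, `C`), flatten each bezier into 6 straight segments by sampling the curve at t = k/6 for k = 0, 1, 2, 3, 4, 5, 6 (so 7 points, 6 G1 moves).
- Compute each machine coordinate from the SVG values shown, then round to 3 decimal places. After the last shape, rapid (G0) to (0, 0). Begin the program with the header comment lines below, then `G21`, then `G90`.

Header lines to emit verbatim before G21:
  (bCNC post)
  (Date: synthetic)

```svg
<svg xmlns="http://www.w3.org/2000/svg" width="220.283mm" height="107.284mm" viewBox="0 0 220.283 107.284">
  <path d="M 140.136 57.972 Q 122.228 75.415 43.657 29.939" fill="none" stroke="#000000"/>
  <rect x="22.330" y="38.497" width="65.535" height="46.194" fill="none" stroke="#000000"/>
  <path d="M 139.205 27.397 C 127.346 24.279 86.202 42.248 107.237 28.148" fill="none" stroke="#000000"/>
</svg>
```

1 u = 1 mm; y_m = 107.284 − y.

[1] `<path>` quadratic bezier, #000000→engrave S240 F4639: (140.136,49.312) → (132.482,45.245) → (121.457,44.674) → (107.062,47.599) → (89.297,54.019) → (68.162,63.934) → (43.657,77.345)

[2] `<rect>` rectangle, #000000→engrave S240 F4639: (22.330,68.787) → (87.865,68.787) → (87.865,22.593) → (22.330,22.593) → (22.330,68.787) (closed)

[3] `<path>` cubic bezier, #000000→engrave S240 F4639: (139.205,79.887) → (131.259,79.935) → (120.972,77.945) → (110.886,75.393) → (103.541,73.757) → (101.478,74.512) → (107.237,79.136)

(bCNC post)
(Date: synthetic)
G21
G90
G0 X140.136 Y49.312
M3 S240
G1 X132.482 Y45.245 F4639
G1 X121.457 Y44.674
G1 X107.062 Y47.599
G1 X89.297 Y54.019
G1 X68.162 Y63.934
G1 X43.657 Y77.345
M5
G0 X22.330 Y68.787
M3 S240
G1 X87.865 Y68.787 F4639
G1 X87.865 Y22.593
G1 X22.330 Y22.593
G1 X22.330 Y68.787
M5
G0 X139.205 Y79.887
M3 S240
G1 X131.259 Y79.935 F4639
G1 X120.972 Y77.945
G1 X110.886 Y75.393
G1 X103.541 Y73.757
G1 X101.478 Y74.512
G1 X107.237 Y79.136
M5
G0 X0.000 Y0.000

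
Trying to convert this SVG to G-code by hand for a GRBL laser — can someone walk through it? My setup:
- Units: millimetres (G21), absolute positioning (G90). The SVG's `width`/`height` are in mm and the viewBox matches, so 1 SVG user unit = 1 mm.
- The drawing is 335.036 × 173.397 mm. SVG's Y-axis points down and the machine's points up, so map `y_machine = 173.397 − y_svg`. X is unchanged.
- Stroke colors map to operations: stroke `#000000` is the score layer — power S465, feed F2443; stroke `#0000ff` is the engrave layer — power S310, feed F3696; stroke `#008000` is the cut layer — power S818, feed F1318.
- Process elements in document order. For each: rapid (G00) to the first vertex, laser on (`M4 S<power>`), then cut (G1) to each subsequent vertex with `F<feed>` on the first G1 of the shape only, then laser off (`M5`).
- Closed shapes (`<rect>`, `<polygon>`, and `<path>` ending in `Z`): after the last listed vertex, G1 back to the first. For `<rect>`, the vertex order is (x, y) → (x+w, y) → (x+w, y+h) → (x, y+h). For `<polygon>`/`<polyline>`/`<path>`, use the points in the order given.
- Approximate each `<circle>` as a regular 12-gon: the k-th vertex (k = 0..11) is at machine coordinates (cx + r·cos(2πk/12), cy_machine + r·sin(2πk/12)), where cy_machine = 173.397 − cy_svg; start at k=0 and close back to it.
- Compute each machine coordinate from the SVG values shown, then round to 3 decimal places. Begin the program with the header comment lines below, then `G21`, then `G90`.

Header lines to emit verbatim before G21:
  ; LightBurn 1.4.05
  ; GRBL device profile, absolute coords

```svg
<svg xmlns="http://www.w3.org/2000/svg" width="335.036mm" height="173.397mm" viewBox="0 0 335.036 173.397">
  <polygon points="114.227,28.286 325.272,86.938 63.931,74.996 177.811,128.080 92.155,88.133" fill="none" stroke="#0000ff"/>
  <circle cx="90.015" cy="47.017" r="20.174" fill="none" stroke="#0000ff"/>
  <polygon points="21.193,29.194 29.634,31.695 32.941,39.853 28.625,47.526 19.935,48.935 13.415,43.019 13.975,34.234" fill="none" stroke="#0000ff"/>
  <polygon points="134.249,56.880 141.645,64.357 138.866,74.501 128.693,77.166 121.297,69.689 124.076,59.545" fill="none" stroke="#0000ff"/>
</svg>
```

viewBox `0 0 335.036 173.397` with mm width/height → 1 unit = 1 mm. Flip: y_m = 173.397 − y_svg.

**Shape 1** — `<polygon>` closed polygon, stroke `#0000ff` → engrave (S310, F3696). Machine vertices: (114.227,145.111) → (325.272,86.459) → (63.931,98.401) → (177.811,45.317) → (92.155,85.264) → (114.227,145.111). Closed: final G1 returns to the first vertex.

**Shape 2** — `<circle>` circle, stroke `#0000ff` → engrave (S310, F3696). Machine vertices: (110.189,126.380) → (107.486,136.467) → (100.102,143.851) → (90.015,146.554) → (79.928,143.851) → (72.544,136.467) → (69.841,126.380) → (72.544,116.293) → (79.928,108.909) → (90.015,106.206) → (100.102,108.909) → (107.486,116.293) → (110.189,126.380). Closed: final G1 returns to the first vertex.

**Shape 3** — `<polygon>` regular polygon, stroke `#0000ff` → engrave (S310, F3696). Machine vertices: (21.193,144.203) → (29.634,141.702) → (32.941,133.544) → (28.625,125.871) → (19.935,124.462) → (13.415,130.378) → (13.975,139.163) → (21.193,144.203). Closed: final G1 returns to the first vertex.

**Shape 4** — `<polygon>` regular polygon, stroke `#0000ff` → engrave (S310, F3696). Machine vertices: (134.249,116.517) → (141.645,109.040) → (138.866,98.896) → (128.693,96.231) → (121.297,103.708) → (124.076,113.852) → (134.249,116.517). Closed: final G1 returns to the first vertex.

; LightBurn 1.4.05
; GRBL device profile, absolute coords
G21
G90
G00 X114.227 Y145.111
M4 S310
G1 X325.272 Y86.459 F3696
G1 X63.931 Y98.401
G1 X177.811 Y45.317
G1 X92.155 Y85.264
G1 X114.227 Y145.111
M5
G00 X110.189 Y126.380
M4 S310
G1 X107.486 Y136.467 F3696
G1 X100.102 Y143.851
G1 X90.015 Y146.554
G1 X79.928 Y143.851
G1 X72.544 Y136.467
G1 X69.841 Y126.380
G1 X72.544 Y116.293
G1 X79.928 Y108.909
G1 X90.015 Y106.206
G1 X100.102 Y108.909
G1 X107.486 Y116.293
G1 X110.189 Y126.380
M5
G00 X21.193 Y144.203
M4 S310
G1 X29.634 Y141.702 F3696
G1 X32.941 Y133.544
G1 X28.625 Y125.871
G1 X19.935 Y124.462
G1 X13.415 Y130.378
G1 X13.975 Y139.163
G1 X21.193 Y144.203
M5
G00 X134.249 Y116.517
M4 S310
G1 X141.645 Y109.040 F3696
G1 X138.866 Y98.896
G1 X128.693 Y96.231
G1 X121.297 Y103.708
G1 X124.076 Y113.852
G1 X134.249 Y116.517
M5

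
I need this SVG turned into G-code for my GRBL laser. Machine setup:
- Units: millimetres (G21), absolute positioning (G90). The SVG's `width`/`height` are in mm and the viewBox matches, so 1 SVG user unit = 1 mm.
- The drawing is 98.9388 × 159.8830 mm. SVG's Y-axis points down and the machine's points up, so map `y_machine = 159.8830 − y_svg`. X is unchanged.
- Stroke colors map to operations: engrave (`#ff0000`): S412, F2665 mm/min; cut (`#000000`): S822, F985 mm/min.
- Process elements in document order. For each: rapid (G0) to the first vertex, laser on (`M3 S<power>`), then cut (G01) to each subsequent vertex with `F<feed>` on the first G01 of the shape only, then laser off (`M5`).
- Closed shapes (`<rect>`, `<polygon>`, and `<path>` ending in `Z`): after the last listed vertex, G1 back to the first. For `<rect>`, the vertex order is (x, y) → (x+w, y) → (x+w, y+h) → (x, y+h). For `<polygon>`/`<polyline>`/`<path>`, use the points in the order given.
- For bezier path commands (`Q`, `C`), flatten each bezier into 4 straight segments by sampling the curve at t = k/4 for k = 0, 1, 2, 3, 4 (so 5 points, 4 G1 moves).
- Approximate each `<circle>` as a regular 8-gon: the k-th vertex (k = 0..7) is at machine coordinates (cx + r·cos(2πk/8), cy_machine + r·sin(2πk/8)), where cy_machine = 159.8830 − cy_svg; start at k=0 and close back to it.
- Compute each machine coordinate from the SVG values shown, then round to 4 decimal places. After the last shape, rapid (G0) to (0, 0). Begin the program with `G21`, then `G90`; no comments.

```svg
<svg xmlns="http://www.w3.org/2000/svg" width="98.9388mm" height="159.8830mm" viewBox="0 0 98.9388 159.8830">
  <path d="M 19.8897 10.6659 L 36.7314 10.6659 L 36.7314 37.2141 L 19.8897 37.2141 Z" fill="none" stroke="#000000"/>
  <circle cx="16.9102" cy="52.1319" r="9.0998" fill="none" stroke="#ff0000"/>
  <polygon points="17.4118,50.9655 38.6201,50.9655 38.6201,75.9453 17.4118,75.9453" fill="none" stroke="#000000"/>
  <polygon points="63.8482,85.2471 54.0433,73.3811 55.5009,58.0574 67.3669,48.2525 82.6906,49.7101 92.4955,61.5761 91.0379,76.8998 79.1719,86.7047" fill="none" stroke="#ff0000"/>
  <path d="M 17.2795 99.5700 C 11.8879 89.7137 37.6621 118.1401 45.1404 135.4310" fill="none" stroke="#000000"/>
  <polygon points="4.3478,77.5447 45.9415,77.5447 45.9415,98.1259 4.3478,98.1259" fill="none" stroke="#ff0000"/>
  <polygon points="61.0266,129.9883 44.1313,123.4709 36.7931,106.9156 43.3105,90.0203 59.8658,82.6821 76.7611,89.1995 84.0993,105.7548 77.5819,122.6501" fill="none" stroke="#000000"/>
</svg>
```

G21
G90
G0 X19.8897 Y149.2171
M3 S822
G01 X36.7314 Y149.2171 F985
G01 X36.7314 Y122.6689
G01 X19.8897 Y122.6689
G01 X19.8897 Y149.2171
M5
G0 X26.0100 Y107.7511
M3 S412
G01 X23.3447 Y114.1856 F2665
G01 X16.9102 Y116.8509
G01 X10.4757 Y114.1856
G01 X7.8104 Y107.7511
G01 X10.4757 Y101.3166
G01 X16.9102 Y98.6513
G01 X23.3447 Y101.3166
G01 X26.0100 Y107.7511
M5
G0 X17.4118 Y108.9175
M3 S822
G01 X38.6201 Y108.9175 F985
G01 X38.6201 Y83.9377
G01 X17.4118 Y83.9377
G01 X17.4118 Y108.9175
M5
G0 X63.8482 Y74.6359
M3 S412
G01 X54.0433 Y86.5019 F2665
G01 X55.5009 Y101.8256
G01 X67.3669 Y111.6305
G01 X82.6906 Y110.1729
G01 X92.4955 Y98.3069
G01 X91.0379 Y82.9832
G01 X79.1719 Y73.1783
G01 X63.8482 Y74.6359
M5
G0 X17.2795 Y60.3130
M3 S822
G01 X18.3065 Y61.2994 F985
G01 X26.3837 Y52.5627
G01 X36.8740 Y38.7359
G01 X45.1404 Y24.4520
M5
G0 X4.3478 Y82.3383
M3 S412
G01 X45.9415 Y82.3383 F2665
G01 X45.9415 Y61.7571
G01 X4.3478 Y61.7571
G01 X4.3478 Y82.3383
M5
G0 X61.0266 Y29.8947
M3 S822
G01 X44.1313 Y36.4121 F985
G01 X36.7931 Y52.9674
G01 X43.3105 Y69.8627
G01 X59.8658 Y77.2009
G01 X76.7611 Y70.6835
G01 X84.0993 Y54.1282
G01 X77.5819 Y37.2329
G01 X61.0266 Y29.8947
M5
G0 X0.0000 Y0.0000

Since the viewBox matches the mm dimensions, user units are millimetres directly. The only transform is the Y-flip y_m = 159.8830 − y_svg.

Shape 1 is a rectangle drawn with `<path>`. Its stroke #000000 means cut at S822, F985. After flipping Y the toolpath is (19.8897,149.2171) → (36.7314,149.2171) → (36.7314,122.6689) → (19.8897,122.6689) → (19.8897,149.2171), returning to the start.

Shape 2 is a circle drawn with `<circle>`. Its stroke #ff0000 means engrave at S412, F2665. After flipping Y the toolpath is (26.0100,107.7511) → (23.3447,114.1856) → (16.9102,116.8509) → (10.4757,114.1856) → (7.8104,107.7511) → (10.4757,101.3166) → (16.9102,98.6513) → (23.3447,101.3166) → (26.0100,107.7511), returning to the start.

Shape 3 is a rectangle drawn with `<polygon>`. Its stroke #000000 means cut at S822, F985. After flipping Y the toolpath is (17.4118,108.9175) → (38.6201,108.9175) → (38.6201,83.9377) → (17.4118,83.9377) → (17.4118,108.9175), returning to the start.

Shape 4 is a regular polygon drawn with `<polygon>`. Its stroke #ff0000 means engrave at S412, F2665. After flipping Y the toolpath is (63.8482,74.6359) → (54.0433,86.5019) → (55.5009,101.8256) → (67.3669,111.6305) → (82.6906,110.1729) → (92.4955,98.3069) → (91.0379,82.9832) → (79.1719,73.1783) → (63.8482,74.6359), returning to the start.

Shape 5 is a cubic bezier drawn with `<path>`. Its stroke #000000 means cut at S822, F985. After flipping Y the toolpath is (17.2795,60.3130) → (18.3065,61.2994) → (26.3837,52.5627) → (36.8740,38.7359) → (45.1404,24.4520).

Shape 6 is a rectangle drawn with `<polygon>`. Its stroke #ff0000 means engrave at S412, F2665. After flipping Y the toolpath is (4.3478,82.3383) → (45.9415,82.3383) → (45.9415,61.7571) → (4.3478,61.7571) → (4.3478,82.3383), returning to the start.

Shape 7 is a regular polygon drawn with `<polygon>`. Its stroke #000000 means cut at S822, F985. After flipping Y the toolpath is (61.0266,29.8947) → (44.1313,36.4121) → (36.7931,52.9674) → (43.3105,69.8627) → (59.8658,77.2009) → (76.7611,70.6835) → (84.0993,54.1282) → (77.5819,37.2329) → (61.0266,29.8947), returning to the start.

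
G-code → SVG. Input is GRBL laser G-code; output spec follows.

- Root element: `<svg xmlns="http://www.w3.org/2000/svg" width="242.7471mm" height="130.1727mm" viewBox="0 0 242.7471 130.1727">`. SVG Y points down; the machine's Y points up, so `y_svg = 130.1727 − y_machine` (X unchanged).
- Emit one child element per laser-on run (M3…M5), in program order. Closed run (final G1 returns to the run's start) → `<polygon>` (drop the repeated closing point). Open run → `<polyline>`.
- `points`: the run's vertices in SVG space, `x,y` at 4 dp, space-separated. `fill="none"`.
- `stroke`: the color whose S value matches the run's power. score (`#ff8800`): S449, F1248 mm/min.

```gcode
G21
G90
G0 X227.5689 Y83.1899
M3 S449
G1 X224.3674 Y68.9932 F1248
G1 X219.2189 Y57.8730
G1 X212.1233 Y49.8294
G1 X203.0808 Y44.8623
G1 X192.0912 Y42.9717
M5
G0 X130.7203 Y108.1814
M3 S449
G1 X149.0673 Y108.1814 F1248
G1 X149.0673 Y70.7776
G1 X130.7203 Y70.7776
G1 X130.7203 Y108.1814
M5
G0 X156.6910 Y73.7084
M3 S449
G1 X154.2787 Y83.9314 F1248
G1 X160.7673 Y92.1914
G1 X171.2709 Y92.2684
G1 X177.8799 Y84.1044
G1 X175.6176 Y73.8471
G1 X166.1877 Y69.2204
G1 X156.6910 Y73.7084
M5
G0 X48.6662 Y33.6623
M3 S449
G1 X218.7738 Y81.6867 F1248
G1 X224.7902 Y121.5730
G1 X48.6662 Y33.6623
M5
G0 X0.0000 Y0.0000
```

Each laser-on run becomes one SVG element. Flip Y back into SVG space with y_svg = 130.1727 − y_machine. Every run uses S449, so all elements get stroke `#ff8800` (score).

Run 1: The run is open, so emit a `<polyline>` with points (Y-flipped): 227.5689,46.9828 224.3674,61.1795 219.2189,72.2997 212.1233,80.3433 203.0808,85.3104 192.0912,87.2010.

Run 2: The run returns to its start, so emit a `<polygon>` with points (Y-flipped): 130.7203,21.9913 149.0673,21.9913 149.0673,59.3951 130.7203,59.3951.

Run 3: The run returns to its start, so emit a `<polygon>` with points (Y-flipped): 156.6910,56.4643 154.2787,46.2413 160.7673,37.9813 171.2709,37.9043 177.8799,46.0683 175.6176,56.3256 166.1877,60.9523.

Run 4: The run returns to its start, so emit a `<polygon>` with points (Y-flipped): 48.6662,96.5104 218.7738,48.4860 224.7902,8.5997.

<svg xmlns="http://www.w3.org/2000/svg" width="242.7471mm" height="130.1727mm" viewBox="0 0 242.7471 130.1727">
  <polyline points="227.5689,46.9828 224.3674,61.1795 219.2189,72.2997 212.1233,80.3433 203.0808,85.3104 192.0912,87.2010" fill="none" stroke="#ff8800"/>
  <polygon points="130.7203,21.9913 149.0673,21.9913 149.0673,59.3951 130.7203,59.3951" fill="none" stroke="#ff8800"/>
  <polygon points="156.6910,56.4643 154.2787,46.2413 160.7673,37.9813 171.2709,37.9043 177.8799,46.0683 175.6176,56.3256 166.1877,60.9523" fill="none" stroke="#ff8800"/>
  <polygon points="48.6662,96.5104 218.7738,48.4860 224.7902,8.5997" fill="none" stroke="#ff8800"/>
</svg>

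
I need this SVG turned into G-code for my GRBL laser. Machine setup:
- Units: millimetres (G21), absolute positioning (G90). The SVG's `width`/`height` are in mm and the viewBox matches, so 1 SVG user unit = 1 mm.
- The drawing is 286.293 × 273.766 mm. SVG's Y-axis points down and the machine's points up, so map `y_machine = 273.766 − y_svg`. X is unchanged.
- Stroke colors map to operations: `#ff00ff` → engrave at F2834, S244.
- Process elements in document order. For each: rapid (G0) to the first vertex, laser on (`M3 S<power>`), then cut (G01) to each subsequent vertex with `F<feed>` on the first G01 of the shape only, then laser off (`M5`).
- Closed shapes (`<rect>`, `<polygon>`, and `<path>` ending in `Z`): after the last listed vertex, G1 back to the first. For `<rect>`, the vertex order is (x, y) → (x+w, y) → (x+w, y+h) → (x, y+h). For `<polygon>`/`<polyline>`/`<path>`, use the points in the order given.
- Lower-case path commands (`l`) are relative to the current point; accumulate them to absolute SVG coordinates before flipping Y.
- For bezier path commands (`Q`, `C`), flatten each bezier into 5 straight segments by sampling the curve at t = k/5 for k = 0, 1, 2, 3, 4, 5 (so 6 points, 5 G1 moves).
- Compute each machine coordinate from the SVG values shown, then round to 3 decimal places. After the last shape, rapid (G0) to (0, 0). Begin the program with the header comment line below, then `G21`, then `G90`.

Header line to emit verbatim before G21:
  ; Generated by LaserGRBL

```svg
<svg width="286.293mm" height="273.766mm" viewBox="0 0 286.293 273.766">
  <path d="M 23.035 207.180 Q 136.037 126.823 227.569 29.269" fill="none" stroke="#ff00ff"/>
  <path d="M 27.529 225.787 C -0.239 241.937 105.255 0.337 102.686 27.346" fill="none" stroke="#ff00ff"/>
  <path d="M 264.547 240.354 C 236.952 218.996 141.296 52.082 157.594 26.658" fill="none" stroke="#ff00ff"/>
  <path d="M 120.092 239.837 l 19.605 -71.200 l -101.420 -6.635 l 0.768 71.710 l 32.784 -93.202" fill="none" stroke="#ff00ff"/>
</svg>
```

; Generated by LaserGRBL
G21
G90
G0 X23.035 Y66.586
M3 S244
G01 X67.377 Y99.417 F2834
G01 X110.001 Y133.623
G01 X150.908 Y169.205
G01 X190.097 Y206.163
G01 X227.569 Y244.497
M5
G0 X27.529 Y47.979
M3 S244
G01 X24.929 Y65.008 F2834
G01 X42.728 Y118.632
G01 X69.343 Y183.585
G01 X93.190 Y234.603
G01 X102.686 Y246.420
M5
G0 X264.547 Y33.412
M3 S244
G01 X241.263 Y61.397 F2834
G01 X210.285 Y110.538
G01 X180.253 Y167.055
G01 X159.810 Y217.171
G01 X157.594 Y247.108
M5
G0 X120.092 Y33.929
M3 S244
G01 X139.697 Y105.129 F2834
G01 X38.277 Y111.764
G01 X39.045 Y40.054
G01 X71.829 Y133.256
M5
G0 X0.000 Y0.000

Since the viewBox matches the mm dimensions, user units are millimetres directly. The only transform is the Y-flip y_m = 273.766 − y_svg.

Shape 1 is a quadratic bezier drawn with `<path>`. Its stroke #ff00ff means engrave at S244, F2834. After flipping Y the toolpath is (23.035,66.586) → (67.377,99.417) → (110.001,133.623) → (150.908,169.205) → (190.097,206.163) → (227.569,244.497).

Shape 2 is a cubic bezier drawn with `<path>`. Its stroke #ff00ff means engrave at S244, F2834. After flipping Y the toolpath is (27.529,47.979) → (24.929,65.008) → (42.728,118.632) → (69.343,183.585) → (93.190,234.603) → (102.686,246.420).

Shape 3 is a cubic bezier drawn with `<path>`. Its stroke #ff00ff means engrave at S244, F2834. After flipping Y the toolpath is (264.547,33.412) → (241.263,61.397) → (210.285,110.538) → (180.253,167.055) → (159.810,217.171) → (157.594,247.108).

Shape 4 is a open polyline drawn with `<path>`. Its stroke #ff00ff means engrave at S244, F2834. After flipping Y the toolpath is (120.092,33.929) → (139.697,105.129) → (38.277,111.764) → (39.045,40.054) → (71.829,133.256).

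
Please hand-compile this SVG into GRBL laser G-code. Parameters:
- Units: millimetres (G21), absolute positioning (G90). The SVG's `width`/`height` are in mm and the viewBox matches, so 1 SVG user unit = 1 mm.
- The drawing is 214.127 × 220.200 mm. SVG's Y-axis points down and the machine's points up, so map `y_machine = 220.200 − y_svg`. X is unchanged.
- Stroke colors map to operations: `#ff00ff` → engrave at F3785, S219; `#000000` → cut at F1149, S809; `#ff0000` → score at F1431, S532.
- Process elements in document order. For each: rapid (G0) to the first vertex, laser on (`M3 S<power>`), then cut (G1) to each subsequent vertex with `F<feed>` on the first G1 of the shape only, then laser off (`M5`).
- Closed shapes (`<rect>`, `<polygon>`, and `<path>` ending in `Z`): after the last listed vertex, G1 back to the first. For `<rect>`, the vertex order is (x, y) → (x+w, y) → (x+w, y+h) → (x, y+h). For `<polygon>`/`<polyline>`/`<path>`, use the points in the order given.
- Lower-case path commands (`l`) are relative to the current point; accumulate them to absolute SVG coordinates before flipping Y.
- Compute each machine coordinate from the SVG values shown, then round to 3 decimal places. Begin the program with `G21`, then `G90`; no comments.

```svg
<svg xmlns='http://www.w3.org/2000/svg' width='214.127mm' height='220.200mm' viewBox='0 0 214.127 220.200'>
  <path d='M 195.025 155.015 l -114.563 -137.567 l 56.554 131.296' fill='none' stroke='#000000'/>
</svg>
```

G21
G90
G0 X195.025 Y65.185
M3 S809
G1 X80.462 Y202.752 F1149
G1 X137.016 Y71.456
M5

1 u = 1 mm; y_m = 220.200 − y.

[1] `<path>` open polyline, #000000→cut S809 F1149: (195.025,65.185) → (80.462,202.752) → (137.016,71.456)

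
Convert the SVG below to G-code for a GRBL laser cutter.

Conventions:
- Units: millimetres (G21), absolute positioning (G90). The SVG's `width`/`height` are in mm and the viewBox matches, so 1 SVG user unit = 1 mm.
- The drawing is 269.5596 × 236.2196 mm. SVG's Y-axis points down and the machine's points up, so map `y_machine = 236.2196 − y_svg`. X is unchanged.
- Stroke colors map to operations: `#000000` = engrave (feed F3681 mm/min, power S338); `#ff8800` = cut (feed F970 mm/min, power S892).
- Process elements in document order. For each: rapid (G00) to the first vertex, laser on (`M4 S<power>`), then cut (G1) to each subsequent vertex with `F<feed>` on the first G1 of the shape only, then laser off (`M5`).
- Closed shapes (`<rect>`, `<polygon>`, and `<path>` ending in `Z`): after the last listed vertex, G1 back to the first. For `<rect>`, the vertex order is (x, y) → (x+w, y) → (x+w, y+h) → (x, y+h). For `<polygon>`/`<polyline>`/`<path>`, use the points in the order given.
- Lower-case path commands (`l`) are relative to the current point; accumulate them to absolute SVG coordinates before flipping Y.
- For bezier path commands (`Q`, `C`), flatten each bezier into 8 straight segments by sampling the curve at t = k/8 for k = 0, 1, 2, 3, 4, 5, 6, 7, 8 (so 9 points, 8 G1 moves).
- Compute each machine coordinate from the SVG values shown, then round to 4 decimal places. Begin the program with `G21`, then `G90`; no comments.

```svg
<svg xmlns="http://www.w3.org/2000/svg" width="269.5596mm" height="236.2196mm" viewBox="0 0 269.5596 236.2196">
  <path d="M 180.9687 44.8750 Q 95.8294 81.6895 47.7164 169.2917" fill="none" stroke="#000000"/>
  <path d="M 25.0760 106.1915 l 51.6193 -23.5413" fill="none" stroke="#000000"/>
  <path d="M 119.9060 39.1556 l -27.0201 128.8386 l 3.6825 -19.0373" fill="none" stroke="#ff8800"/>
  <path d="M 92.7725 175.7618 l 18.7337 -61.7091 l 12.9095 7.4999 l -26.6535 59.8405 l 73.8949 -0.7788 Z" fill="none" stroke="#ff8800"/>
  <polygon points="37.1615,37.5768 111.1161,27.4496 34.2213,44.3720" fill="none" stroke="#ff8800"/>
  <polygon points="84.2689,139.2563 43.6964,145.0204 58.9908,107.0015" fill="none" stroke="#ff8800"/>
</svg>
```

G21
G90
G00 X180.9687 Y191.3446
M4 S338
G1 X160.2624 Y181.3474 F3681
G1 X140.7132 Y169.7631
G1 X122.3210 Y156.5917
G1 X105.0860 Y141.8332
G1 X89.0080 Y125.4875
G1 X74.0870 Y107.5548
G1 X60.3232 Y88.0349
G1 X47.7164 Y66.9279
M5
G00 X25.0760 Y130.0281
M4 S338
G1 X76.6953 Y153.5694 F3681
M5
G00 X119.9060 Y197.0640
M4 S892
G1 X92.8859 Y68.2254 F970
G1 X96.5684 Y87.2627
M5
G00 X92.7725 Y60.4578
M4 S892
G1 X111.5062 Y122.1669 F970
G1 X124.4157 Y114.6670
G1 X97.7622 Y54.8265
G1 X171.6571 Y55.6053
G1 X92.7725 Y60.4578
M5
G00 X37.1615 Y198.6428
M4 S892
G1 X111.1161 Y208.7700 F970
G1 X34.2213 Y191.8476
G1 X37.1615 Y198.6428
M5
G00 X84.2689 Y96.9633
M4 S892
G1 X43.6964 Y91.1992 F970
G1 X58.9908 Y129.2181
G1 X84.2689 Y96.9633
M5

Since the viewBox matches the mm dimensions, user units are millimetres directly. The only transform is the Y-flip y_m = 236.2196 − y_svg.

Shape 1 is a quadratic bezier drawn with `<path>`. Its stroke #000000 means engrave at S338, F3681. After flipping Y the toolpath is (180.9687,191.3446) → (160.2624,181.3474) → (140.7132,169.7631) → (122.3210,156.5917) → (105.0860,141.8332) → (89.0080,125.4875) → (74.0870,107.5548) → (60.3232,88.0349) → (47.7164,66.9279).

Shape 2 is a line segment drawn with `<path>`. Its stroke #000000 means engrave at S338, F3681. After flipping Y the toolpath is (25.0760,130.0281) → (76.6953,153.5694).

Shape 3 is a open polyline drawn with `<path>`. Its stroke #ff8800 means cut at S892, F970. After flipping Y the toolpath is (119.9060,197.0640) → (92.8859,68.2254) → (96.5684,87.2627).

Shape 4 is a closed polygon drawn with `<path>`. Its stroke #ff8800 means cut at S892, F970. After flipping Y the toolpath is (92.7725,60.4578) → (111.5062,122.1669) → (124.4157,114.6670) → (97.7622,54.8265) → (171.6571,55.6053) → (92.7725,60.4578), returning to the start.

Shape 5 is a closed polygon drawn with `<polygon>`. Its stroke #ff8800 means cut at S892, F970. After flipping Y the toolpath is (37.1615,198.6428) → (111.1161,208.7700) → (34.2213,191.8476) → (37.1615,198.6428), returning to the start.

Shape 6 is a regular polygon drawn with `<polygon>`. Its stroke #ff8800 means cut at S892, F970. After flipping Y the toolpath is (84.2689,96.9633) → (43.6964,91.1992) → (58.9908,129.2181) → (84.2689,96.9633), returning to the start.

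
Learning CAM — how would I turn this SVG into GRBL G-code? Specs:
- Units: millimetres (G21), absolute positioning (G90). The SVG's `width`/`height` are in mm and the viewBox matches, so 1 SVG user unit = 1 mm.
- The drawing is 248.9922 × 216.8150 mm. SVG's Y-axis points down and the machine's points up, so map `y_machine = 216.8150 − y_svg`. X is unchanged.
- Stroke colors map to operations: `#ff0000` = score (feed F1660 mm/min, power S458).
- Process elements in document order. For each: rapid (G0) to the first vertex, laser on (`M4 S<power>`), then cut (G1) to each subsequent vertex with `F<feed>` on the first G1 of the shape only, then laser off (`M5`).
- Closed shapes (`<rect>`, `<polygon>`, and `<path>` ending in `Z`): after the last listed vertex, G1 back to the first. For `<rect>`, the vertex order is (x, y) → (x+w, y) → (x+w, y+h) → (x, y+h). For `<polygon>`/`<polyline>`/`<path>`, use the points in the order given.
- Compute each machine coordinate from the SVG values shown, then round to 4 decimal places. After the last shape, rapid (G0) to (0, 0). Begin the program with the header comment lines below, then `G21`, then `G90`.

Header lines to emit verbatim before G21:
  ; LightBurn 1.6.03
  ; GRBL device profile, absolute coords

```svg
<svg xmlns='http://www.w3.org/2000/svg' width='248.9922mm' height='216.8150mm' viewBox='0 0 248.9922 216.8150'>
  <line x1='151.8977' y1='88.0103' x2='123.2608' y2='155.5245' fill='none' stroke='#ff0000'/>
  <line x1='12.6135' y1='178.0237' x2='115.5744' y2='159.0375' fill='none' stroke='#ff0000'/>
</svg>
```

Since the viewBox matches the mm dimensions, user units are millimetres directly. The only transform is the Y-flip y_m = 216.8150 − y_svg.

Shape 1 is a line segment drawn with `<line>`. Its stroke #ff0000 means score at S458, F1660. After flipping Y the toolpath is (151.8977,128.8047) → (123.2608,61.2905).

Shape 2 is a line segment drawn with `<line>`. Its stroke #ff0000 means score at S458, F1660. After flipping Y the toolpath is (12.6135,38.7913) → (115.5744,57.7775).

; LightBurn 1.6.03
; GRBL device profile, absolute coords
G21
G90
G0 X151.8977 Y128.8047
M4 S458
G1 X123.2608 Y61.2905 F1660
M5
G0 X12.6135 Y38.7913
M4 S458
G1 X115.5744 Y57.7775 F1660
M5
G0 X0.0000 Y0.0000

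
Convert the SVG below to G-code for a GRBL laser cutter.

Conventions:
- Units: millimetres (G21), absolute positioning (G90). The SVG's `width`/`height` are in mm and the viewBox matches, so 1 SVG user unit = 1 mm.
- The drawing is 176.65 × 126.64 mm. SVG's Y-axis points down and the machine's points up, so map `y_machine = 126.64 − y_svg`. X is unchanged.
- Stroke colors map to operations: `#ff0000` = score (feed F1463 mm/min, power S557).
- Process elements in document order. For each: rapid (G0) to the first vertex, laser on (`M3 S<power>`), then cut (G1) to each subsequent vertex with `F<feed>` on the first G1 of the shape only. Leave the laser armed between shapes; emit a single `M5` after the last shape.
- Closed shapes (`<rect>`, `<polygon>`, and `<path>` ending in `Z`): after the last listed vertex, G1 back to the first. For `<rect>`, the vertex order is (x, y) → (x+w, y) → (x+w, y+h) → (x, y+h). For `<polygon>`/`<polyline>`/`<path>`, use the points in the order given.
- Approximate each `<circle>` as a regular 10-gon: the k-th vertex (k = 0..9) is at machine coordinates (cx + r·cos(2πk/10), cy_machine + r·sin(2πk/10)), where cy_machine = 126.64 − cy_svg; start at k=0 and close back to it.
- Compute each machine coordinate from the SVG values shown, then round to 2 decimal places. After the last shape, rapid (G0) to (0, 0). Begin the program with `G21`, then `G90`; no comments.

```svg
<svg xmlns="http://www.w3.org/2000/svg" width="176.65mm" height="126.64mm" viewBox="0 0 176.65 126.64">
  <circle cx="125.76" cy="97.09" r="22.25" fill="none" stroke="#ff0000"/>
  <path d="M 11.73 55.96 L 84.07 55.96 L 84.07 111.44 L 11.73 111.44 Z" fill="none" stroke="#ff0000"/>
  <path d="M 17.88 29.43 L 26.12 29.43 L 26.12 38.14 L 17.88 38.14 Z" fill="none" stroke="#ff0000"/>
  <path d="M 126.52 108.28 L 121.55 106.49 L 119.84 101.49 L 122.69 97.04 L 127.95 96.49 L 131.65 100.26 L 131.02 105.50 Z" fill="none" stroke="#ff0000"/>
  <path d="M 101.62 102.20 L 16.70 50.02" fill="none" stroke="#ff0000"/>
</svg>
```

G21
G90
G0 X148.01 Y29.55
M3 S557
G1 X143.76 Y42.63 F1463
G1 X132.64 Y50.71
G1 X118.88 Y50.71
G1 X107.76 Y42.63
G1 X103.51 Y29.55
G1 X107.76 Y16.47
G1 X118.88 Y8.39
G1 X132.64 Y8.39
G1 X143.76 Y16.47
G1 X148.01 Y29.55
G0 X11.73 Y70.68
M3 S557
G1 X84.07 Y70.68 F1463
G1 X84.07 Y15.20
G1 X11.73 Y15.20
G1 X11.73 Y70.68
G0 X17.88 Y97.21
M3 S557
G1 X26.12 Y97.21 F1463
G1 X26.12 Y88.50
G1 X17.88 Y88.50
G1 X17.88 Y97.21
G0 X126.52 Y18.36
M3 S557
G1 X121.55 Y20.15 F1463
G1 X119.84 Y25.15
G1 X122.69 Y29.60
G1 X127.95 Y30.15
G1 X131.65 Y26.38
G1 X131.02 Y21.14
G1 X126.52 Y18.36
G0 X101.62 Y24.44
M3 S557
G1 X16.70 Y76.62 F1463
M5
G0 X0.00 Y0.00

1 u = 1 mm; y_m = 126.64 − y.

[1] `<circle>` circle, #ff0000→score S557 F1463: (148.01,29.55) → (143.76,42.63) → (132.64,50.71) → (118.88,50.71) → (107.76,42.63) → (103.51,29.55) → (107.76,16.47) → (118.88,8.39) → (132.64,8.39) → (143.76,16.47) → (148.01,29.55) (closed)

[2] `<path>` rectangle, #ff0000→score S557 F1463: (11.73,70.68) → (84.07,70.68) → (84.07,15.20) → (11.73,15.20) → (11.73,70.68) (closed)

[3] `<path>` rectangle, #ff0000→score S557 F1463: (17.88,97.21) → (26.12,97.21) → (26.12,88.50) → (17.88,88.50) → (17.88,97.21) (closed)

[4] `<path>` regular polygon, #ff0000→score S557 F1463: (126.52,18.36) → (121.55,20.15) → (119.84,25.15) → (122.69,29.60) → (127.95,30.15) → (131.65,26.38) → (131.02,21.14) → (126.52,18.36) (closed)

[5] `<path>` line segment, #ff0000→score S557 F1463: (101.62,24.44) → (16.70,76.62)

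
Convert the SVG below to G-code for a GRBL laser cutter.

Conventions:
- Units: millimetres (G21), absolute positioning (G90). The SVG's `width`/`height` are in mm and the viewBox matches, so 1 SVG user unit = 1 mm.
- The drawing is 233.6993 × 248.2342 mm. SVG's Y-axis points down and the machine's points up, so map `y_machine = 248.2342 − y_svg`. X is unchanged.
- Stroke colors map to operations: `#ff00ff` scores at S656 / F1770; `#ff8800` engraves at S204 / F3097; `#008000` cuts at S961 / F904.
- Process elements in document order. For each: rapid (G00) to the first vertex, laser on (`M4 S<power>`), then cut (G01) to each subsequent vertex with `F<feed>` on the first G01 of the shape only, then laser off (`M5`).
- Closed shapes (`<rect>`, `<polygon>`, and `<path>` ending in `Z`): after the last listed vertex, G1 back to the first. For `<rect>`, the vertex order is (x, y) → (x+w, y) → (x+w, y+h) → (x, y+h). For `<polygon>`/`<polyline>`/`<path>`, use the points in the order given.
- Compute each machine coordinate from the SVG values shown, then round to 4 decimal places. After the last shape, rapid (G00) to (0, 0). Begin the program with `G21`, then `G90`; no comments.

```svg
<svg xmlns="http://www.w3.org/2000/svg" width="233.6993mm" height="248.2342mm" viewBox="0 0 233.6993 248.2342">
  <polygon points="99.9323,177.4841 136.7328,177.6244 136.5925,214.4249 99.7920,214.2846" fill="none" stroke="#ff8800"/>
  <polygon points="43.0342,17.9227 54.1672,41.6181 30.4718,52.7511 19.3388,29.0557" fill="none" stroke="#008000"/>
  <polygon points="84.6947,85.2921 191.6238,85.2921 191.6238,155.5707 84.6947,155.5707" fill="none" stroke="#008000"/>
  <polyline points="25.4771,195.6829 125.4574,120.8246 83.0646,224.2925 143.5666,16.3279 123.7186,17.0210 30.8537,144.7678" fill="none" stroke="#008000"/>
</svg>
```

G21
G90
G00 X99.9323 Y70.7501
M4 S204
G01 X136.7328 Y70.6098 F3097
G01 X136.5925 Y33.8093
G01 X99.7920 Y33.9496
G01 X99.9323 Y70.7501
M5
G00 X43.0342 Y230.3115
M4 S961
G01 X54.1672 Y206.6161 F904
G01 X30.4718 Y195.4831
G01 X19.3388 Y219.1785
G01 X43.0342 Y230.3115
M5
G00 X84.6947 Y162.9421
M4 S961
G01 X191.6238 Y162.9421 F904
G01 X191.6238 Y92.6635
G01 X84.6947 Y92.6635
G01 X84.6947 Y162.9421
M5
G00 X25.4771 Y52.5513
M4 S961
G01 X125.4574 Y127.4096 F904
G01 X83.0646 Y23.9417
G01 X143.5666 Y231.9063
G01 X123.7186 Y231.2132
G01 X30.8537 Y103.4664
M5
G00 X0.0000 Y0.0000

1 u = 1 mm; y_m = 248.2342 − y.

[1] `<polygon>` regular polygon, #ff8800→engrave S204 F3097: (99.9323,70.7501) → (136.7328,70.6098) → (136.5925,33.8093) → (99.7920,33.9496) → (99.9323,70.7501) (closed)

[2] `<polygon>` regular polygon, #008000→cut S961 F904: (43.0342,230.3115) → (54.1672,206.6161) → (30.4718,195.4831) → (19.3388,219.1785) → (43.0342,230.3115) (closed)

[3] `<polygon>` rectangle, #008000→cut S961 F904: (84.6947,162.9421) → (191.6238,162.9421) → (191.6238,92.6635) → (84.6947,92.6635) → (84.6947,162.9421) (closed)

[4] `<polyline>` open polyline, #008000→cut S961 F904: (25.4771,52.5513) → (125.4574,127.4096) → (83.0646,23.9417) → (143.5666,231.9063) → (123.7186,231.2132) → (30.8537,103.4664)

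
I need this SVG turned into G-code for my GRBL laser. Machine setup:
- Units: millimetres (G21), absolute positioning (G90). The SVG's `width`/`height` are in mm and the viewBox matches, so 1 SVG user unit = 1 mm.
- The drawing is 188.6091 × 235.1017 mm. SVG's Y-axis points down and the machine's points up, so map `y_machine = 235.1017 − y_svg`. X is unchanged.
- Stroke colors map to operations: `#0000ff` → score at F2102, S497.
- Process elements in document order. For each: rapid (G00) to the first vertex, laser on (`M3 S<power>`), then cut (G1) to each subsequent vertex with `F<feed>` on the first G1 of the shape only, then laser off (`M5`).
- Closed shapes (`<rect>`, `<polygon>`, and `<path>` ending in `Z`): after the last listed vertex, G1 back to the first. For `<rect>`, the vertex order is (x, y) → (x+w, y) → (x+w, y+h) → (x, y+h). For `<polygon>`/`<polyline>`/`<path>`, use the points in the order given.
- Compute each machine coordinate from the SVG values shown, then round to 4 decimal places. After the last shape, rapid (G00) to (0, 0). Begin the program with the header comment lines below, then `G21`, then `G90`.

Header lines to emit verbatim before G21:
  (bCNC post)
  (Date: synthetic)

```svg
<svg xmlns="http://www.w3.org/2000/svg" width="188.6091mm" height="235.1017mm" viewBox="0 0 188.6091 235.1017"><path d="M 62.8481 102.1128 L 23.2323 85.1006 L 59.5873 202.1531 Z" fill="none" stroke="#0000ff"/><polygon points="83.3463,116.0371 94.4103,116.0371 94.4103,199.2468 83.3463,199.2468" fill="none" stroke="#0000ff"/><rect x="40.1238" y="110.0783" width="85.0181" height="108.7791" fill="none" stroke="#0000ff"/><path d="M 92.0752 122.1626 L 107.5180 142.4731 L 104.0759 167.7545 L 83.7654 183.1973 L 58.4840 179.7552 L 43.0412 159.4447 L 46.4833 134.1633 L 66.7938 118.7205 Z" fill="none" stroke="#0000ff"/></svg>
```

1 u = 1 mm; y_m = 235.1017 − y.

[1] `<path>` closed polygon, #0000ff→score S497 F2102: (62.8481,132.9889) → (23.2323,150.0011) → (59.5873,32.9486) → (62.8481,132.9889) (closed)

[2] `<polygon>` rectangle, #0000ff→score S497 F2102: (83.3463,119.0646) → (94.4103,119.0646) → (94.4103,35.8549) → (83.3463,35.8549) → (83.3463,119.0646) (closed)

[3] `<rect>` rectangle, #0000ff→score S497 F2102: (40.1238,125.0234) → (125.1419,125.0234) → (125.1419,16.2443) → (40.1238,16.2443) → (40.1238,125.0234) (closed)

[4] `<path>` regular polygon, #0000ff→score S497 F2102: (92.0752,112.9391) → (107.5180,92.6286) → (104.0759,67.3472) → (83.7654,51.9044) → (58.4840,55.3465) → (43.0412,75.6570) → (46.4833,100.9384) → (66.7938,116.3812) → (92.0752,112.9391) (closed)

(bCNC post)
(Date: synthetic)
G21
G90
G00 X62.8481 Y132.9889
M3 S497
G1 X23.2323 Y150.0011 F2102
G1 X59.5873 Y32.9486
G1 X62.8481 Y132.9889
M5
G00 X83.3463 Y119.0646
M3 S497
G1 X94.4103 Y119.0646 F2102
G1 X94.4103 Y35.8549
G1 X83.3463 Y35.8549
G1 X83.3463 Y119.0646
M5
G00 X40.1238 Y125.0234
M3 S497
G1 X125.1419 Y125.0234 F2102
G1 X125.1419 Y16.2443
G1 X40.1238 Y16.2443
G1 X40.1238 Y125.0234
M5
G00 X92.0752 Y112.9391
M3 S497
G1 X107.5180 Y92.6286 F2102
G1 X104.0759 Y67.3472
G1 X83.7654 Y51.9044
G1 X58.4840 Y55.3465
G1 X43.0412 Y75.6570
G1 X46.4833 Y100.9384
G1 X66.7938 Y116.3812
G1 X92.0752 Y112.9391
M5
G00 X0.0000 Y0.0000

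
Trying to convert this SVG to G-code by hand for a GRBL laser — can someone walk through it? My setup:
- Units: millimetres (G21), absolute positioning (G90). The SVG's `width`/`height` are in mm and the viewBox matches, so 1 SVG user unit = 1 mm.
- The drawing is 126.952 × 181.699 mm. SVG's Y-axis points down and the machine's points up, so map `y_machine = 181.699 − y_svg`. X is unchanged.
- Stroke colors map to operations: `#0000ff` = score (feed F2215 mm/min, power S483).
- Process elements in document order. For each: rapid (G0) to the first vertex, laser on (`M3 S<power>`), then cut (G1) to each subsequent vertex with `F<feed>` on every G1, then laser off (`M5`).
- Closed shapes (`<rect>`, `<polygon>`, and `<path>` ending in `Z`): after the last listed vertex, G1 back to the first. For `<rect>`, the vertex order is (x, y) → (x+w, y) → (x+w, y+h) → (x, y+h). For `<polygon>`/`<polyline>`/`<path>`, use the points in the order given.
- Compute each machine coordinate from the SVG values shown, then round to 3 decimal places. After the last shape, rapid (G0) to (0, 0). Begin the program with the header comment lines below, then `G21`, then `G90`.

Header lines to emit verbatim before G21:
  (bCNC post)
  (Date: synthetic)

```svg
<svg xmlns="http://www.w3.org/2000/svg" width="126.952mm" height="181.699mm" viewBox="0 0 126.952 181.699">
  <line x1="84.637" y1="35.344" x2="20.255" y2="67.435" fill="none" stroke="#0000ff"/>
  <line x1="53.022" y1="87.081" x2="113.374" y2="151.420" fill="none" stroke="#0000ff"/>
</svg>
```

Since the viewBox matches the mm dimensions, user units are millimetres directly. The only transform is the Y-flip y_m = 181.699 − y_svg.

Shape 1 is a line segment drawn with `<line>`. Its stroke #0000ff means score at S483, F2215. After flipping Y the toolpath is (84.637,146.355) → (20.255,114.264).

Shape 2 is a line segment drawn with `<line>`. Its stroke #0000ff means score at S483, F2215. After flipping Y the toolpath is (53.022,94.618) → (113.374,30.279).

(bCNC post)
(Date: synthetic)
G21
G90
G0 X84.637 Y146.355
M3 S483
G1 X20.255 Y114.264 F2215
M5
G0 X53.022 Y94.618
M3 S483
G1 X113.374 Y30.279 F2215
M5
G0 X0.000 Y0.000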